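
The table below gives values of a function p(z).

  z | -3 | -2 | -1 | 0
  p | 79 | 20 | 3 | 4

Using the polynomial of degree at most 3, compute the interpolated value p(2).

-36

Using Newton's divided-difference form:
p[-3,-2] = (20 - 79) / (-2 - (-3)) = -59
p[-2,-1] = (3 - 20) / (-1 - (-2)) = -17
p[-1,0] = (4 - 3) / (0 - (-1)) = 1
p[-3,-2,-1] = (-17 - (-59)) / (-1 - (-3)) = 21
p[-2,-1,0] = (1 - (-17)) / (0 - (-2)) = 9
p[-3,-2,-1,0] = (9 - 21) / (0 - (-3)) = -4
p(2) = 79 + (-59)·(5) + 21·(5)·(4) + (-4)·(5)·(4)·(3) = -36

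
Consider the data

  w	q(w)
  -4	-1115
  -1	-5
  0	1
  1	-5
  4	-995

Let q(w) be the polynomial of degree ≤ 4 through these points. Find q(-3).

-365

Evaluate each Lagrange basis at w = -3:
L_0(-3) = (-2)·(-3)·(-4)·(-7)/[(-3)·(-4)·(-5)·(-8)] = 7/20
L_1(-3) = (1)·(-3)·(-4)·(-7)/[(3)·(-1)·(-2)·(-5)] = 14/5
L_2(-3) = (1)·(-2)·(-4)·(-7)/[(4)·(1)·(-1)·(-4)] = -7/2
L_3(-3) = (1)·(-2)·(-3)·(-7)/[(5)·(2)·(1)·(-3)] = 7/5
L_4(-3) = (1)·(-2)·(-3)·(-4)/[(8)·(5)·(4)·(3)] = -1/20
Sum: (-1115)·(7/20) + (-5)·(14/5) + 1·(-7/2) + (-5)·(7/5) + (-995)·(-1/20) = -365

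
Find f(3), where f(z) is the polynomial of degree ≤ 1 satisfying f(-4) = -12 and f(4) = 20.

L_0(3) = (-1)/[(-8)] = 1/8
L_1(3) = (7)/[(8)] = 7/8
Sum: (-12)·(1/8) + 20·(7/8) = 16

16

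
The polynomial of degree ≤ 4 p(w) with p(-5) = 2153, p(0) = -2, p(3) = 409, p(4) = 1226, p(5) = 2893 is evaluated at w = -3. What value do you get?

Evaluate each Lagrange basis at w = -3:
L_0(-3) = (-3)·(-6)·(-7)·(-8)/[(-5)·(-8)·(-9)·(-10)] = 7/25
L_1(-3) = (2)·(-6)·(-7)·(-8)/[(5)·(-3)·(-4)·(-5)] = 56/25
L_2(-3) = (2)·(-3)·(-7)·(-8)/[(8)·(3)·(-1)·(-2)] = -7
L_3(-3) = (2)·(-3)·(-6)·(-8)/[(9)·(4)·(1)·(-1)] = 8
L_4(-3) = (2)·(-3)·(-6)·(-7)/[(10)·(5)·(2)·(1)] = -63/25
Sum: 2153·(7/25) + (-2)·(56/25) + 409·(-7) + 1226·(8) + 2893·(-63/25) = 253

253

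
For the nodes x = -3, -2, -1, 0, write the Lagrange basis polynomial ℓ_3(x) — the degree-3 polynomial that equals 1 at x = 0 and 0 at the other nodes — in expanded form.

ℓ_3(x) = (x + 3)(x + 2)(x + 1) / [(3)·(2)·(1)]
       = (x^3 + 6x^2 + 11x + 6) / (6)

ℓ_3(x) = (1/6)x^3 + x^2 + (11/6)x + 1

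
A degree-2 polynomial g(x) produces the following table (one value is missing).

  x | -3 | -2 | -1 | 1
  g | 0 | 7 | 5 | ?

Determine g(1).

The 3 known values determine g uniquely (degree ≤ 2).
Evaluate each Lagrange basis at x = 1:
L_0(1) = (3)·(2)/[(-1)·(-2)] = 3
L_1(1) = (4)·(2)/[(1)·(-1)] = -8
L_2(1) = (4)·(3)/[(2)·(1)] = 6
Sum: 0 + 7·(-8) + 5·(6) = -26

-26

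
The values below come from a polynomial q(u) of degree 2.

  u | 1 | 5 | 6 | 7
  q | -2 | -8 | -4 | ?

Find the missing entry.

The 3 known values determine q uniquely (degree ≤ 2).
Evaluate each Lagrange basis at u = 7:
L_0(7) = (2)·(1)/[(-4)·(-5)] = 1/10
L_1(7) = (6)·(1)/[(4)·(-1)] = -3/2
L_2(7) = (6)·(2)/[(5)·(1)] = 12/5
Sum: (-2)·(1/10) + (-8)·(-3/2) + (-4)·(12/5) = 11/5

11/5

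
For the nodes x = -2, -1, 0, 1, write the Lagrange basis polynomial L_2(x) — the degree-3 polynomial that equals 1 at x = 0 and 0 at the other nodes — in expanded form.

L_2(x) = (x + 2)(x + 1)(x - 1) / [(2)·(1)·(-1)]
       = (x^3 + 2x^2 - x - 2) / (-2)

L_2(x) = -(1/2)x^3 - x^2 + (1/2)x + 1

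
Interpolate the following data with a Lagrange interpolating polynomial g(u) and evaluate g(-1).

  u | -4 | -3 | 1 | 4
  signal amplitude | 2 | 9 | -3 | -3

L_0(-1) = (2)·(-2)·(-5)/[(-1)·(-5)·(-8)] = -1/2
L_1(-1) = (3)·(-2)·(-5)/[(1)·(-4)·(-7)] = 15/14
L_2(-1) = (3)·(2)·(-5)/[(5)·(4)·(-3)] = 1/2
L_3(-1) = (3)·(2)·(-2)/[(8)·(7)·(3)] = -1/14
Sum: 2·(-1/2) + 9·(15/14) + (-3)·(1/2) + (-3)·(-1/14) = 103/14

103/14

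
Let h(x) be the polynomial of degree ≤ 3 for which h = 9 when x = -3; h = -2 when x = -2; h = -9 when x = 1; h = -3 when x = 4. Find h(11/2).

Using Newton's divided-difference form:
h[-3,-2] = (-2 - 9) / (-2 - (-3)) = -11
h[-2,1] = (-9 - (-2)) / (1 - (-2)) = -7/3
h[1,4] = (-3 - (-9)) / (4 - 1) = 2
h[-3,-2,1] = (-7/3 - (-11)) / (1 - (-3)) = 13/6
h[-2,1,4] = (2 - (-7/3)) / (4 - (-2)) = 13/18
h[-3,-2,1,4] = (13/18 - 13/6) / (4 - (-3)) = -13/63
h(11/2) = 9 + (-11)·(17/2) + (13/6)·(17/2)·(15/2) + (-13/63)·(17/2)·(15/2)·(9/2) = -39/7

-39/7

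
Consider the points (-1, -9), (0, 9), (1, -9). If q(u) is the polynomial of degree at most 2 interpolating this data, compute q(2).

-63

L_0(2) = (2)·(1)/[(-1)·(-2)] = 1
L_1(2) = (3)·(1)/[(1)·(-1)] = -3
L_2(2) = (3)·(2)/[(2)·(1)] = 3
Sum: (-9)·(1) + 9·(-3) + (-9)·(3) = -63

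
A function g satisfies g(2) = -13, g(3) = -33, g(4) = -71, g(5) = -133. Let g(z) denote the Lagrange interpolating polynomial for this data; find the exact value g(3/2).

-63/8

Evaluate each Lagrange basis at z = 3/2:
L_0(3/2) = (-3/2)·(-5/2)·(-7/2)/[(-1)·(-2)·(-3)] = 35/16
L_1(3/2) = (-1/2)·(-5/2)·(-7/2)/[(1)·(-1)·(-2)] = -35/16
L_2(3/2) = (-1/2)·(-3/2)·(-7/2)/[(2)·(1)·(-1)] = 21/16
L_3(3/2) = (-1/2)·(-3/2)·(-5/2)/[(3)·(2)·(1)] = -5/16
Sum: (-13)·(35/16) + (-33)·(-35/16) + (-71)·(21/16) + (-133)·(-5/16) = -63/8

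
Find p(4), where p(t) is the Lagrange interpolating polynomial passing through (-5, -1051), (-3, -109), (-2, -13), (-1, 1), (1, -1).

-529

Evaluate each Lagrange basis at t = 4:
L_0(4) = (7)·(6)·(5)·(3)/[(-2)·(-3)·(-4)·(-6)] = 35/8
L_1(4) = (9)·(6)·(5)·(3)/[(2)·(-1)·(-2)·(-4)] = -405/8
L_2(4) = (9)·(7)·(5)·(3)/[(3)·(1)·(-1)·(-3)] = 105
L_3(4) = (9)·(7)·(6)·(3)/[(4)·(2)·(1)·(-2)] = -567/8
L_4(4) = (9)·(7)·(6)·(5)/[(6)·(4)·(3)·(2)] = 105/8
Sum: (-1051)·(35/8) + (-109)·(-405/8) + (-13)·(105) + 1·(-567/8) + (-1)·(105/8) = -529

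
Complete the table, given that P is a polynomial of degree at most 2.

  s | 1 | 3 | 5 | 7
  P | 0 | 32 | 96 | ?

The 3 known values determine P uniquely (degree ≤ 2).
Evaluate each Lagrange basis at s = 7:
L_0(7) = (4)·(2)/[(-2)·(-4)] = 1
L_1(7) = (6)·(2)/[(2)·(-2)] = -3
L_2(7) = (6)·(4)/[(4)·(2)] = 3
Sum: 0 + 32·(-3) + 96·(3) = 192

192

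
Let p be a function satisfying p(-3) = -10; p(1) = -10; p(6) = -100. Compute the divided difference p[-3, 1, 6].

p[-3,1] = (-10 - (-10)) / (1 - (-3)) = 0
p[1,6] = (-100 - (-10)) / (6 - 1) = -18
p[-3,1,6] = (-18 - 0) / (6 - (-3)) = -2

-2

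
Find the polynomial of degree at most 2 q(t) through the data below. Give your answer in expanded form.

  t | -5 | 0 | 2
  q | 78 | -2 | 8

q(t) = 3t^2 - t - 2

Build the Lagrange basis polynomials:
L_0(t) = t(t - 2) / [35] = (1/35)t^2 - (2/35)t
L_1(t) = (t + 5)(t - 2) / [-10] = -(1/10)t^2 - (3/10)t + 1
L_2(t) = (t + 5)t / [14] = (1/14)t^2 + (5/14)t
q(t) = 78·L_0 + (-2)·L_1 + 8·L_2
  78·L_0(t) = (78/35)t^2 - (156/35)t
  (-2)·L_1(t) = (1/5)t^2 + (3/5)t - 2
  8·L_2(t) = (4/7)t^2 + (20/7)t
Adding term by term: 3t^2 - t - 2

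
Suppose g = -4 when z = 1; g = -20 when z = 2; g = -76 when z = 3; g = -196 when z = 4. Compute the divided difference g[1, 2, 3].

g[1,2] = (-20 - (-4)) / (2 - 1) = -16
g[2,3] = (-76 - (-20)) / (3 - 2) = -56
g[1,2,3] = (-56 - (-16)) / (3 - 1) = -20

-20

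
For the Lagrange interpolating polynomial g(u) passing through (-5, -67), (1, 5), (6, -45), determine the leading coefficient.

Build the Lagrange basis polynomials:
L_0(u) = (u - 1)(u - 6) / [66] = (1/66)u^2 - (7/66)u + 1/11
L_1(u) = (u + 5)(u - 6) / [-30] = -(1/30)u^2 + (1/30)u + 1
L_2(u) = (u + 5)(u - 1) / [55] = (1/55)u^2 + (4/55)u - 1/11
g(u) = (-67)·L_0 + 5·L_1 + (-45)·L_2
Only the coefficient of u^2 is needed; take it from each L_i and combine:
(-67)·(1/66) + 5·(-1/30) + (-45)·(1/55) = -2

-2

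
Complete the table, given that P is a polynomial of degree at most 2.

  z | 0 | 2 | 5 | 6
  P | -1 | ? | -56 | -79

The 3 known values determine P uniquely (degree ≤ 2).
L_0(2) = (-3)·(-4)/[(-5)·(-6)] = 2/5
L_1(2) = (2)·(-4)/[(5)·(-1)] = 8/5
L_2(2) = (2)·(-3)/[(6)·(1)] = -1
Sum: (-1)·(2/5) + (-56)·(8/5) + (-79)·(-1) = -11

-11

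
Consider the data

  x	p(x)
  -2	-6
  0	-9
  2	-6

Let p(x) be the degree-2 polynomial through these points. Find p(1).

Evaluate each Lagrange basis at x = 1:
L_0(1) = (1)·(-1)/[(-2)·(-4)] = -1/8
L_1(1) = (3)·(-1)/[(2)·(-2)] = 3/4
L_2(1) = (3)·(1)/[(4)·(2)] = 3/8
Sum: (-6)·(-1/8) + (-9)·(3/4) + (-6)·(3/8) = -33/4

-33/4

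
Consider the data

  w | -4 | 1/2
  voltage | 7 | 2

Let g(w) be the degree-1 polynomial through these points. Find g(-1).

Evaluate each Lagrange basis at w = -1:
L_0(-1) = (-3/2)/[(-9/2)] = 1/3
L_1(-1) = (3)/[(9/2)] = 2/3
Sum: 7·(1/3) + 2·(2/3) = 11/3

11/3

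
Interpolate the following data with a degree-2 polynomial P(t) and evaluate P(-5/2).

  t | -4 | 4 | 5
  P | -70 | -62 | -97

-59/2

Using Newton's divided-difference form:
P[-4,4] = (-62 - (-70)) / (4 - (-4)) = 1
P[4,5] = (-97 - (-62)) / (5 - 4) = -35
P[-4,4,5] = (-35 - 1) / (5 - (-4)) = -4
P(-5/2) = -70 + 1·(3/2) + (-4)·(3/2)·(-13/2) = -59/2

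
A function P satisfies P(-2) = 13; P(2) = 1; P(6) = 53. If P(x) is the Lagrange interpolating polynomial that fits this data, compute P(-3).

26

Evaluate each Lagrange basis at x = -3:
L_0(-3) = (-5)·(-9)/[(-4)·(-8)] = 45/32
L_1(-3) = (-1)·(-9)/[(4)·(-4)] = -9/16
L_2(-3) = (-1)·(-5)/[(8)·(4)] = 5/32
Sum: 13·(45/32) + 1·(-9/16) + 53·(5/32) = 26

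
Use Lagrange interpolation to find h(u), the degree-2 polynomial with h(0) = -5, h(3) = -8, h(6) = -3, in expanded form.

Build the Lagrange basis polynomials:
L_0(u) = (u - 3)(u - 6) / [18] = (1/18)u^2 - (1/2)u + 1
L_1(u) = u(u - 6) / [-9] = -(1/9)u^2 + (2/3)u
L_2(u) = u(u - 3) / [18] = (1/18)u^2 - (1/6)u
h(u) = (-5)·L_0 + (-8)·L_1 + (-3)·L_2
  (-5)·L_0(u) = -(5/18)u^2 + (5/2)u - 5
  (-8)·L_1(u) = (8/9)u^2 - (16/3)u
  (-3)·L_2(u) = -(1/6)u^2 + (1/2)u
Adding term by term: (4/9)u^2 - (7/3)u - 5

h(u) = (4/9)u^2 - (7/3)u - 5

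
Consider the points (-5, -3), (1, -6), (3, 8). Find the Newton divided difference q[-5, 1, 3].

q[-5,1] = (-6 - (-3)) / (1 - (-5)) = -1/2
q[1,3] = (8 - (-6)) / (3 - 1) = 7
q[-5,1,3] = (7 - (-1/2)) / (3 - (-5)) = 15/16

15/16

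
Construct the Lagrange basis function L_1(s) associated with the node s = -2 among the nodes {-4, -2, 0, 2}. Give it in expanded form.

L_1(s) = (s + 4)s(s - 2) / [(2)·(-2)·(-4)]
       = (s^3 + 2s^2 - 8s) / (16)

L_1(s) = (1/16)s^3 + (1/8)s^2 - (1/2)s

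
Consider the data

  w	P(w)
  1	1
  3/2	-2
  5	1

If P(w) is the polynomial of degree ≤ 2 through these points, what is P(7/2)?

-38/7

Using Newton's divided-difference form:
P[1,3/2] = (-2 - 1) / (3/2 - 1) = -6
P[3/2,5] = (1 - (-2)) / (5 - 3/2) = 6/7
P[1,3/2,5] = (6/7 - (-6)) / (5 - 1) = 12/7
P(7/2) = 1 + (-6)·(5/2) + (12/7)·(5/2)·(2) = -38/7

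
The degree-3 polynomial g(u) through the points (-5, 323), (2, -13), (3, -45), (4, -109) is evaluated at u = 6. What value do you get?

-381

Using Newton's divided-difference form:
g[-5,2] = (-13 - 323) / (2 - (-5)) = -48
g[2,3] = (-45 - (-13)) / (3 - 2) = -32
g[3,4] = (-109 - (-45)) / (4 - 3) = -64
g[-5,2,3] = (-32 - (-48)) / (3 - (-5)) = 2
g[2,3,4] = (-64 - (-32)) / (4 - 2) = -16
g[-5,2,3,4] = (-16 - 2) / (4 - (-5)) = -2
g(6) = 323 + (-48)·(11) + 2·(11)·(4) + (-2)·(11)·(4)·(3) = -381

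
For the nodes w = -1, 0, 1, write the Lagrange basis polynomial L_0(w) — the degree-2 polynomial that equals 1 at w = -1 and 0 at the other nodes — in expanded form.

L_0(w) = (1/2)w^2 - (1/2)w

L_0(w) = w(w - 1) / [(-1)·(-2)]
       = (w^2 - w) / (2)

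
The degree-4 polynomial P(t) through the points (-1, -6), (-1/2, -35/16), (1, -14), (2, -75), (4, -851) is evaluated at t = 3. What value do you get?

-294

Evaluate each Lagrange basis at t = 3:
L_0(3) = (7/2)·(2)·(1)·(-1)/[(-1/2)·(-2)·(-3)·(-5)] = -7/15
L_1(3) = (4)·(2)·(1)·(-1)/[(1/2)·(-3/2)·(-5/2)·(-9/2)] = 128/135
L_2(3) = (4)·(7/2)·(1)·(-1)/[(2)·(3/2)·(-1)·(-3)] = -14/9
L_3(3) = (4)·(7/2)·(2)·(-1)/[(3)·(5/2)·(1)·(-2)] = 28/15
L_4(3) = (4)·(7/2)·(2)·(1)/[(5)·(9/2)·(3)·(2)] = 28/135
Sum: (-6)·(-7/15) + (-35/16)·(128/135) + (-14)·(-14/9) + (-75)·(28/15) + (-851)·(28/135) = -294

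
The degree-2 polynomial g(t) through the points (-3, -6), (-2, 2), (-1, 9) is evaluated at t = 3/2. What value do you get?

Using Newton's divided-difference form:
g[-3,-2] = (2 - (-6)) / (-2 - (-3)) = 8
g[-2,-1] = (9 - 2) / (-1 - (-2)) = 7
g[-3,-2,-1] = (7 - 8) / (-1 - (-3)) = -1/2
g(3/2) = -6 + 8·(9/2) + (-1/2)·(9/2)·(7/2) = 177/8

177/8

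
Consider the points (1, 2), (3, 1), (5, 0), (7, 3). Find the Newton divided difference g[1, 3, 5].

g[1,3] = (1 - 2) / (3 - 1) = -1/2
g[3,5] = (0 - 1) / (5 - 3) = -1/2
g[1,3,5] = (-1/2 - (-1/2)) / (5 - 1) = 0

0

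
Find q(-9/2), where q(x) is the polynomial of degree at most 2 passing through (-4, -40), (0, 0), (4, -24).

Using Newton's divided-difference form:
q[-4,0] = (0 - (-40)) / (0 - (-4)) = 10
q[0,4] = (-24 - 0) / (4 - 0) = -6
q[-4,0,4] = (-6 - 10) / (4 - (-4)) = -2
q(-9/2) = -40 + 10·(-1/2) + (-2)·(-1/2)·(-9/2) = -99/2

-99/2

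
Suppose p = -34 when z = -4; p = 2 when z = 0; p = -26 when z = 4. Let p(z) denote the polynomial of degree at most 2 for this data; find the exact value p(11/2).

-53

L_0(11/2) = (11/2)·(3/2)/[(-4)·(-8)] = 33/128
L_1(11/2) = (19/2)·(3/2)/[(4)·(-4)] = -57/64
L_2(11/2) = (19/2)·(11/2)/[(8)·(4)] = 209/128
Sum: (-34)·(33/128) + 2·(-57/64) + (-26)·(209/128) = -53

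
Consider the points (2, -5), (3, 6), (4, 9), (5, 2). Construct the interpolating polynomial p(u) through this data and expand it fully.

Build the Lagrange basis polynomials:
L_0(u) = (u - 3)(u - 4)(u - 5) / [-6] = -(1/6)u^3 + 2u^2 - (47/6)u + 10
L_1(u) = (u - 2)(u - 4)(u - 5) / [2] = (1/2)u^3 - (11/2)u^2 + 19u - 20
L_2(u) = (u - 2)(u - 3)(u - 5) / [-2] = -(1/2)u^3 + 5u^2 - (31/2)u + 15
L_3(u) = (u - 2)(u - 3)(u - 4) / [6] = (1/6)u^3 - (3/2)u^2 + (13/3)u - 4
p(u) = (-5)·L_0 + 6·L_1 + 9·L_2 + 2·L_3
  (-5)·L_0(u) = (5/6)u^3 - 10u^2 + (235/6)u - 50
  6·L_1(u) = 3u^3 - 33u^2 + 114u - 120
  9·L_2(u) = -(9/2)u^3 + 45u^2 - (279/2)u + 135
  2·L_3(u) = (1/3)u^3 - 3u^2 + (26/3)u - 8
Adding term by term: -(1/3)u^3 - u^2 + (67/3)u - 43

p(u) = -(1/3)u^3 - u^2 + (67/3)u - 43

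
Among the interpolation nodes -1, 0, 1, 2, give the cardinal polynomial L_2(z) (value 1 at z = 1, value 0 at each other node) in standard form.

L_2(z) = -(1/2)z^3 + (1/2)z^2 + z

L_2(z) = (z + 1)z(z - 2) / [(2)·(1)·(-1)]
       = (z^3 - z^2 - 2z) / (-2)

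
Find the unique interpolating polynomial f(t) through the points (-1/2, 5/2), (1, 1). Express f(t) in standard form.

Build the Lagrange basis polynomials:
L_0(t) = (t - 1) / [-3/2] = -(2/3)t + 2/3
L_1(t) = (t + 1/2) / [3/2] = (2/3)t + 1/3
f(t) = (5/2)·L_0 + 1·L_1
  (5/2)·L_0(t) = -(5/3)t + 5/3
  1·L_1(t) = (2/3)t + 1/3
Adding term by term: -t + 2

f(t) = -t + 2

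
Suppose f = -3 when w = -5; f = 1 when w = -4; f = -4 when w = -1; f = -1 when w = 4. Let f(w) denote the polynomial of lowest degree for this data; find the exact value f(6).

551/18

Using Newton's divided-difference form:
f[-5,-4] = (1 - (-3)) / (-4 - (-5)) = 4
f[-4,-1] = (-4 - 1) / (-1 - (-4)) = -5/3
f[-1,4] = (-1 - (-4)) / (4 - (-1)) = 3/5
f[-5,-4,-1] = (-5/3 - 4) / (-1 - (-5)) = -17/12
f[-4,-1,4] = (3/5 - (-5/3)) / (4 - (-4)) = 17/60
f[-5,-4,-1,4] = (17/60 - (-17/12)) / (4 - (-5)) = 17/90
f(6) = -3 + 4·(11) + (-17/12)·(11)·(10) + (17/90)·(11)·(10)·(7) = 551/18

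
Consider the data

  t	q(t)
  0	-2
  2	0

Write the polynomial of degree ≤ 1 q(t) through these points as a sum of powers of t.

Build the Lagrange basis polynomials:
L_0(t) = (t - 2) / [-2] = -(1/2)t + 1
L_1(t) = t / [2] = (1/2)t
q(t) = (-2)·L_0 + 0·L_1
  (-2)·L_0(t) = t - 2
  0·L_1(t) = 0
Adding term by term: t - 2

q(t) = t - 2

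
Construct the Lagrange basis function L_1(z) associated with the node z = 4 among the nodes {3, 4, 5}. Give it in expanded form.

L_1(z) = (z - 3)(z - 5) / [(1)·(-1)]
       = (z^2 - 8z + 15) / (-1)

L_1(z) = -z^2 + 8z - 15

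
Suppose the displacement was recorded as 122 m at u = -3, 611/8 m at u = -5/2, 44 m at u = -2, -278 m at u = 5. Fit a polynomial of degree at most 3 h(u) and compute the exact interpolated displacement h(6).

L_0(6) = (17/2)·(8)·(1)/[(-1/2)·(-1)·(-8)] = -17
L_1(6) = (9)·(8)·(1)/[(1/2)·(-1/2)·(-15/2)] = 192/5
L_2(6) = (9)·(17/2)·(1)/[(1)·(1/2)·(-7)] = -153/7
L_3(6) = (9)·(17/2)·(8)/[(8)·(15/2)·(7)] = 51/35
Sum: 122·(-17) + 611/8·(192/5) + 44·(-153/7) + (-278)·(51/35) = -508

-508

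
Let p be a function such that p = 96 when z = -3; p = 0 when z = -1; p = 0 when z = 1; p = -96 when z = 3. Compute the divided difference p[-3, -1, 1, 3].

-4

p[-3,-1] = (0 - 96) / (-1 - (-3)) = -48
p[-1,1] = (0 - 0) / (1 - (-1)) = 0
p[1,3] = (-96 - 0) / (3 - 1) = -48
p[-3,-1,1] = (0 - (-48)) / (1 - (-3)) = 12
p[-1,1,3] = (-48 - 0) / (3 - (-1)) = -12
p[-3,-1,1,3] = (-12 - 12) / (3 - (-3)) = -4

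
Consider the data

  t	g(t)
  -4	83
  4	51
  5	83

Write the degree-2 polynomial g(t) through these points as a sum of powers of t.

Build the Lagrange basis polynomials:
L_0(t) = (t - 4)(t - 5) / [72] = (1/72)t^2 - (1/8)t + 5/18
L_1(t) = (t + 4)(t - 5) / [-8] = -(1/8)t^2 + (1/8)t + 5/2
L_2(t) = (t + 4)(t - 4) / [9] = (1/9)t^2 - 16/9
g(t) = 83·L_0 + 51·L_1 + 83·L_2
  83·L_0(t) = (83/72)t^2 - (83/8)t + 415/18
  51·L_1(t) = -(51/8)t^2 + (51/8)t + 255/2
  83·L_2(t) = (83/9)t^2 - 1328/9
Adding term by term: 4t^2 - 4t + 3

g(t) = 4t^2 - 4t + 3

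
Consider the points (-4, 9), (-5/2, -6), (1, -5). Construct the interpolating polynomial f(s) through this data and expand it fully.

L_0(s) = (s + 5/2)(s - 1) / [15/2] = (2/15)s^2 + (1/5)s - 1/3
L_1(s) = (s + 4)(s - 1) / [-21/4] = -(4/21)s^2 - (4/7)s + 16/21
L_2(s) = (s + 4)(s + 5/2) / [35/2] = (2/35)s^2 + (13/35)s + 4/7
f(s) = 9·L_0 + (-6)·L_1 + (-5)·L_2
  9·L_0(s) = (6/5)s^2 + (9/5)s - 3
  (-6)·L_1(s) = (8/7)s^2 + (24/7)s - 32/7
  (-5)·L_2(s) = -(2/7)s^2 - (13/7)s - 20/7
Adding term by term: (72/35)s^2 + (118/35)s - 73/7

f(s) = (72/35)s^2 + (118/35)s - 73/7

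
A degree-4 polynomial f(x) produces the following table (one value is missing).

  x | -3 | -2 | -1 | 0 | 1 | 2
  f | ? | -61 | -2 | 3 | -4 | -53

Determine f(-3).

-288

The 5 known values determine f uniquely (degree ≤ 4).
Evaluate each Lagrange basis at x = -3:
L_0(-3) = (-2)·(-3)·(-4)·(-5)/[(-1)·(-2)·(-3)·(-4)] = 5
L_1(-3) = (-1)·(-3)·(-4)·(-5)/[(1)·(-1)·(-2)·(-3)] = -10
L_2(-3) = (-1)·(-2)·(-4)·(-5)/[(2)·(1)·(-1)·(-2)] = 10
L_3(-3) = (-1)·(-2)·(-3)·(-5)/[(3)·(2)·(1)·(-1)] = -5
L_4(-3) = (-1)·(-2)·(-3)·(-4)/[(4)·(3)·(2)·(1)] = 1
Sum: (-61)·(5) + (-2)·(-10) + 3·(10) + (-4)·(-5) + (-53)·(1) = -288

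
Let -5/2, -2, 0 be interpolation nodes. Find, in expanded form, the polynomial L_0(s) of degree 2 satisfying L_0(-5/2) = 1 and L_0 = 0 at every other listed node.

L_0(s) = (s + 2)s / [(-1/2)·(-5/2)]
       = (s^2 + 2s) / (5/4)

L_0(s) = (4/5)s^2 + (8/5)s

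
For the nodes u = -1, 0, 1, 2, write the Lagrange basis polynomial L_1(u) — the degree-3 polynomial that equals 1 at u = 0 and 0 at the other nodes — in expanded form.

L_1(u) = (1/2)u^3 - u^2 - (1/2)u + 1

L_1(u) = (u + 1)(u - 1)(u - 2) / [(1)·(-1)·(-2)]
       = (u^3 - 2u^2 - u + 2) / (2)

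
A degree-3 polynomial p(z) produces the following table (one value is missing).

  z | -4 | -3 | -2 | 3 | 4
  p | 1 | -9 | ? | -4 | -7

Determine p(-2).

-93/7

The 4 known values determine p uniquely (degree ≤ 3).
L_0(-2) = (1)·(-5)·(-6)/[(-1)·(-7)·(-8)] = -15/28
L_1(-2) = (2)·(-5)·(-6)/[(1)·(-6)·(-7)] = 10/7
L_2(-2) = (2)·(1)·(-6)/[(7)·(6)·(-1)] = 2/7
L_3(-2) = (2)·(1)·(-5)/[(8)·(7)·(1)] = -5/28
Sum: 1·(-15/28) + (-9)·(10/7) + (-4)·(2/7) + (-7)·(-5/28) = -93/7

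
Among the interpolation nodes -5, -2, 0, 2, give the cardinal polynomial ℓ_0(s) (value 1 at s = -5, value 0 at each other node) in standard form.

ℓ_0(s) = (s + 2)s(s - 2) / [(-3)·(-5)·(-7)]
       = (s^3 - 4s) / (-105)

ℓ_0(s) = -(1/105)s^3 + (4/105)s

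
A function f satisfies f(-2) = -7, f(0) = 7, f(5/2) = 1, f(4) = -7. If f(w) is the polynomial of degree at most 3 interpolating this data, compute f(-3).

Evaluate each Lagrange basis at w = -3:
L_0(-3) = (-3)·(-11/2)·(-7)/[(-2)·(-9/2)·(-6)] = 77/36
L_1(-3) = (-1)·(-11/2)·(-7)/[(2)·(-5/2)·(-4)] = -77/40
L_2(-3) = (-1)·(-3)·(-7)/[(9/2)·(5/2)·(-3/2)] = 56/45
L_3(-3) = (-1)·(-3)·(-11/2)/[(6)·(4)·(3/2)] = -11/24
Sum: (-7)·(77/36) + 7·(-77/40) + 1·(56/45) + (-7)·(-11/24) = -4319/180

-4319/180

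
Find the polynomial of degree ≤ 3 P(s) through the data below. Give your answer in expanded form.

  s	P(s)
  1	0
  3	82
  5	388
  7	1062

L_0(s) = (s - 3)(s - 5)(s - 7) / [-48] = -(1/48)s^3 + (5/16)s^2 - (71/48)s + 35/16
L_1(s) = (s - 1)(s - 5)(s - 7) / [16] = (1/16)s^3 - (13/16)s^2 + (47/16)s - 35/16
L_2(s) = (s - 1)(s - 3)(s - 7) / [-16] = -(1/16)s^3 + (11/16)s^2 - (31/16)s + 21/16
L_3(s) = (s - 1)(s - 3)(s - 5) / [48] = (1/48)s^3 - (3/16)s^2 + (23/48)s - 5/16
P(s) = 0·L_0 + 82·L_1 + 388·L_2 + 1062·L_3
  0·L_0(s) = 0
  82·L_1(s) = (41/8)s^3 - (533/8)s^2 + (1927/8)s - 1435/8
  388·L_2(s) = -(97/4)s^3 + (1067/4)s^2 - (3007/4)s + 1701*2**(18/175)*3**(3/35)*5**(12/25)*7**(159/175)/50
  1062·L_3(s) = (177/8)s^3 - (1593/8)s^2 + (4071/8)s - 2655/8
Adding term by term: 3s^3 + s^2 - 2s - 2

P(s) = 3s^3 + s^2 - 2s - 2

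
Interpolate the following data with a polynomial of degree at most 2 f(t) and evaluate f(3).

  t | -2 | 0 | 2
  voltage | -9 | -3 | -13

Using Newton's divided-difference form:
f[-2,0] = (-3 - (-9)) / (0 - (-2)) = 3
f[0,2] = (-13 - (-3)) / (2 - 0) = -5
f[-2,0,2] = (-5 - 3) / (2 - (-2)) = -2
f(3) = -9 + 3·(5) + (-2)·(5)·(3) = -24

-24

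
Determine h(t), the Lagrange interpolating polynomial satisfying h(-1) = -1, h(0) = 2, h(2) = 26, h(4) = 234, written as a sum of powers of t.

Build the Lagrange basis polynomials:
L_0(t) = t(t - 2)(t - 4) / [-15] = -(1/15)t^3 + (2/5)t^2 - (8/15)t
L_1(t) = (t + 1)(t - 2)(t - 4) / [8] = (1/8)t^3 - (5/8)t^2 + (1/4)t + 1
L_2(t) = (t + 1)t(t - 4) / [-12] = -(1/12)t^3 + (1/4)t^2 + (1/3)t
L_3(t) = (t + 1)t(t - 2) / [40] = (1/40)t^3 - (1/40)t^2 - (1/20)t
h(t) = (-1)·L_0 + 2·L_1 + 26·L_2 + 234·L_3
  (-1)·L_0(t) = (1/15)t^3 - (2/5)t^2 + (8/15)t
  2·L_1(t) = (1/4)t^3 - (5/4)t^2 + (1/2)t + 2
  26·L_2(t) = -(13/6)t^3 + (13/2)t^2 + (26/3)t
  234·L_3(t) = (117/20)t^3 - (117/20)t^2 - (117/10)t
Adding term by term: 4t^3 - t^2 - 2t + 2

h(t) = 4t^3 - t^2 - 2t + 2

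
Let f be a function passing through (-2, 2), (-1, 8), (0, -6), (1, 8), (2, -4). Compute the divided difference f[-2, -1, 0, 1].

f[-2,-1] = (8 - 2) / (-1 - (-2)) = 6
f[-1,0] = (-6 - 8) / (0 - (-1)) = -14
f[0,1] = (8 - (-6)) / (1 - 0) = 14
f[-2,-1,0] = (-14 - 6) / (0 - (-2)) = -10
f[-1,0,1] = (14 - (-14)) / (1 - (-1)) = 14
f[-2,-1,0,1] = (14 - (-10)) / (1 - (-2)) = 8

8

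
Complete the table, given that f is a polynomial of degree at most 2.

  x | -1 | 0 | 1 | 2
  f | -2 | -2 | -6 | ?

The 3 known values determine f uniquely (degree ≤ 2).
Evaluate each Lagrange basis at x = 2:
L_0(2) = (2)·(1)/[(-1)·(-2)] = 1
L_1(2) = (3)·(1)/[(1)·(-1)] = -3
L_2(2) = (3)·(2)/[(2)·(1)] = 3
Sum: (-2)·(1) + (-2)·(-3) + (-6)·(3) = -14

-14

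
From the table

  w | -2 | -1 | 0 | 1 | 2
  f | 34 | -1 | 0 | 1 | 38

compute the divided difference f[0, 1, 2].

18

f[0,1] = (1 - 0) / (1 - 0) = 1
f[1,2] = (38 - 1) / (2 - 1) = 37
f[0,1,2] = (37 - 1) / (2 - 0) = 18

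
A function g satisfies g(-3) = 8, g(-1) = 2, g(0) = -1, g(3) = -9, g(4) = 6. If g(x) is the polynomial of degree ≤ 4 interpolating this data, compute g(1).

-613/105

L_0(1) = (2)·(1)·(-2)·(-3)/[(-2)·(-3)·(-6)·(-7)] = 1/21
L_1(1) = (4)·(1)·(-2)·(-3)/[(2)·(-1)·(-4)·(-5)] = -3/5
L_2(1) = (4)·(2)·(-2)·(-3)/[(3)·(1)·(-3)·(-4)] = 4/3
L_3(1) = (4)·(2)·(1)·(-3)/[(6)·(4)·(3)·(-1)] = 1/3
L_4(1) = (4)·(2)·(1)·(-2)/[(7)·(5)·(4)·(1)] = -4/35
Sum: 8·(1/21) + 2·(-3/5) + (-1)·(4/3) + (-9)·(1/3) + 6·(-4/35) = -613/105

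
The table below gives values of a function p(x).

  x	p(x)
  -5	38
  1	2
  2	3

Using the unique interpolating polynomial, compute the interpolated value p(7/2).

33/4

Using Newton's divided-difference form:
p[-5,1] = (2 - 38) / (1 - (-5)) = -6
p[1,2] = (3 - 2) / (2 - 1) = 1
p[-5,1,2] = (1 - (-6)) / (2 - (-5)) = 1
p(7/2) = 38 + (-6)·(17/2) + 1·(17/2)·(5/2) = 33/4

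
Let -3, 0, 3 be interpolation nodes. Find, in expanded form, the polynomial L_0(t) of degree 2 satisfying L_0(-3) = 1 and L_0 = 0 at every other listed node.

L_0(t) = (1/18)t^2 - (1/6)t

L_0(t) = t(t - 3) / [(-3)·(-6)]
       = (t^2 - 3t) / (18)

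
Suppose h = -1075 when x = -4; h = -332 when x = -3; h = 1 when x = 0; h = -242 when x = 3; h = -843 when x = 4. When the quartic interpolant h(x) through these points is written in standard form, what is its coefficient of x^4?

-4

Build the Lagrange basis polynomials:
L_0(x) = (x + 3)x(x - 3)(x - 4) / [224] = (1/224)x^4 - (1/56)x^3 - (9/224)x^2 + (9/56)x
L_1(x) = (x + 4)x(x - 3)(x - 4) / [-126] = -(1/126)x^4 + (1/42)x^3 + (8/63)x^2 - (8/21)x
L_2(x) = (x + 4)(x + 3)(x - 3)(x - 4) / [144] = (1/144)x^4 - (25/144)x^2 + 1
L_3(x) = (x + 4)(x + 3)x(x - 4) / [-126] = -(1/126)x^4 - (1/42)x^3 + (8/63)x^2 + (8/21)x
L_4(x) = (x + 4)(x + 3)x(x - 3) / [224] = (1/224)x^4 + (1/56)x^3 - (9/224)x^2 - (9/56)x
h(x) = (-1075)·L_0 + (-332)·L_1 + 1·L_2 + (-242)·L_3 + (-843)·L_4
Only the coefficient of x^4 is needed; take it from each L_i and combine:
(-1075)·(1/224) + (-332)·(-1/126) + 1·(1/144) + (-242)·(-1/126) + (-843)·(1/224) = -4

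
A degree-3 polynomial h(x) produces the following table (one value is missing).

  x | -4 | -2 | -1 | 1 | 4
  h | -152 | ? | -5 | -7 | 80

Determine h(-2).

The 4 known values determine h uniquely (degree ≤ 3).
Evaluate each Lagrange basis at x = -2:
L_0(-2) = (-1)·(-3)·(-6)/[(-3)·(-5)·(-8)] = 3/20
L_1(-2) = (2)·(-3)·(-6)/[(3)·(-2)·(-5)] = 6/5
L_2(-2) = (2)·(-1)·(-6)/[(5)·(2)·(-3)] = -2/5
L_3(-2) = (2)·(-1)·(-3)/[(8)·(5)·(3)] = 1/20
Sum: (-152)·(3/20) + (-5)·(6/5) + (-7)·(-2/5) + 80·(1/20) = -22

-22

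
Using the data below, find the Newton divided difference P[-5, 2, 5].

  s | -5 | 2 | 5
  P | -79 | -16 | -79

-3

P[-5,2] = (-16 - (-79)) / (2 - (-5)) = 9
P[2,5] = (-79 - (-16)) / (5 - 2) = -21
P[-5,2,5] = (-21 - 9) / (5 - (-5)) = -3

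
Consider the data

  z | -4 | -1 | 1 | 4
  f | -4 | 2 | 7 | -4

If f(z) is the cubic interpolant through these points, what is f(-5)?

-8/5

Evaluate each Lagrange basis at z = -5:
L_0(-5) = (-4)·(-6)·(-9)/[(-3)·(-5)·(-8)] = 9/5
L_1(-5) = (-1)·(-6)·(-9)/[(3)·(-2)·(-5)] = -9/5
L_2(-5) = (-1)·(-4)·(-9)/[(5)·(2)·(-3)] = 6/5
L_3(-5) = (-1)·(-4)·(-6)/[(8)·(5)·(3)] = -1/5
Sum: (-4)·(9/5) + 2·(-9/5) + 7·(6/5) + (-4)·(-1/5) = -8/5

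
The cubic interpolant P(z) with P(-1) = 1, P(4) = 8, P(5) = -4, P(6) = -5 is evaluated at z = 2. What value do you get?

Using Newton's divided-difference form:
P[-1,4] = (8 - 1) / (4 - (-1)) = 7/5
P[4,5] = (-4 - 8) / (5 - 4) = -12
P[5,6] = (-5 - (-4)) / (6 - 5) = -1
P[-1,4,5] = (-12 - 7/5) / (5 - (-1)) = -67/30
P[4,5,6] = (-1 - (-12)) / (6 - 4) = 11/2
P[-1,4,5,6] = (11/2 - (-67/30)) / (6 - (-1)) = 116/105
P(2) = 1 + (7/5)·(3) + (-67/30)·(3)·(-2) + (116/105)·(3)·(-2)·(-3) = 1347/35

1347/35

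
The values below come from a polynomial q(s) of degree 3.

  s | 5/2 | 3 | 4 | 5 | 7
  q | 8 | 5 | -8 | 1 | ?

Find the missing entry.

The 4 known values determine q uniquely (degree ≤ 3).
Evaluate each Lagrange basis at s = 7:
L_0(7) = (4)·(3)·(2)/[(-1/2)·(-3/2)·(-5/2)] = -64/5
L_1(7) = (9/2)·(3)·(2)/[(1/2)·(-1)·(-2)] = 27
L_2(7) = (9/2)·(4)·(2)/[(3/2)·(1)·(-1)] = -24
L_3(7) = (9/2)·(4)·(3)/[(5/2)·(2)·(1)] = 54/5
Sum: 8·(-64/5) + 5·(27) + (-8)·(-24) + 1·(54/5) = 1177/5

1177/5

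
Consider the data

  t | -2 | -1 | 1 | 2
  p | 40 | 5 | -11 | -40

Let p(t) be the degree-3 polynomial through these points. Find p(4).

-260

Using Newton's divided-difference form:
p[-2,-1] = (5 - 40) / (-1 - (-2)) = -35
p[-1,1] = (-11 - 5) / (1 - (-1)) = -8
p[1,2] = (-40 - (-11)) / (2 - 1) = -29
p[-2,-1,1] = (-8 - (-35)) / (1 - (-2)) = 9
p[-1,1,2] = (-29 - (-8)) / (2 - (-1)) = -7
p[-2,-1,1,2] = (-7 - 9) / (2 - (-2)) = -4
p(4) = 40 + (-35)·(6) + 9·(6)·(5) + (-4)·(6)·(5)·(3) = -260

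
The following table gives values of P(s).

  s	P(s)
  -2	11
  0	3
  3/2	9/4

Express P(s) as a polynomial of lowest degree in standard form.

Newton's divided differences:
P[-2,0] = (3 - 11) / (0 - (-2)) = -4
P[0,3/2] = (9/4 - 3) / (3/2 - 0) = -1/2
P[-2,0,3/2] = (-1/2 - (-4)) / (3/2 - (-2)) = 1
P(s) = 11 + (-4)·(s + 2) + 1·(s + 2)s
Expanding: P(s) = s^2 - 2s + 3

P(s) = s^2 - 2s + 3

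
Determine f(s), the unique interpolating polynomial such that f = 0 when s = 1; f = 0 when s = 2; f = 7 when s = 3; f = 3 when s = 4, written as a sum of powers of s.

Newton's divided differences:
f[1,2] = (0 - 0) / (2 - 1) = 0
f[2,3] = (7 - 0) / (3 - 2) = 7
f[3,4] = (3 - 7) / (4 - 3) = -4
f[1,2,3] = (7 - 0) / (3 - 1) = 7/2
f[2,3,4] = (-4 - 7) / (4 - 2) = -11/2
f[1,2,3,4] = (-11/2 - 7/2) / (4 - 1) = -3
f(s) = (7/2)·(s - 1)(s - 2) + (-3)·(s - 1)(s - 2)(s - 3)
Expanding: f(s) = -3s^3 + (43/2)s^2 - (87/2)s + 25

f(s) = -3s^3 + (43/2)s^2 - (87/2)s + 25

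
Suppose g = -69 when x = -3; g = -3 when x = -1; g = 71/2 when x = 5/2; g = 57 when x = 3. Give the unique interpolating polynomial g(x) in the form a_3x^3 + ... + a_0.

L_0(x) = (x + 1)(x - 5/2)(x - 3) / [-66] = -(1/66)x^3 + (3/44)x^2 - (1/33)x - 5/44
L_1(x) = (x + 3)(x - 5/2)(x - 3) / [28] = (1/28)x^3 - (5/56)x^2 - (9/28)x + 45/56
L_2(x) = (x + 3)(x + 1)(x - 3) / [-77/8] = -(8/77)x^3 - (8/77)x^2 + (72/77)x + 72/77
L_3(x) = (x + 3)(x + 1)(x - 5/2) / [12] = (1/12)x^3 + (1/8)x^2 - (7/12)x - 5/8
g(x) = (-69)·L_0 + (-3)·L_1 + (71/2)·L_2 + 57·L_3
  (-69)·L_0(x) = (23/22)x^3 - (207/44)x^2 + (23/11)x + 345/44
  (-3)·L_1(x) = -(3/28)x^3 + (15/56)x^2 + (27/28)x - 135/56
  (71/2)·L_2(x) = -(284/77)x^3 - (284/77)x^2 + (2556/77)x + 12*2**(116/289)*3**(234/289)*5**(233/289)*7**(24/289)/5
  57·L_3(x) = (19/4)x^3 + (57/8)x^2 - (133/4)x - 285/8
Adding term by term: 2x^3 - x^2 + 3x + 3

g(x) = 2x^3 - x^2 + 3x + 3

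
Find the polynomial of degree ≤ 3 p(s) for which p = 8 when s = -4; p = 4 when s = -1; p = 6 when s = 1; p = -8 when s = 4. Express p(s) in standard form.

p(s) = -(1/5)s^3 - (1/3)s^2 + (6/5)s + 16/3

Build the Lagrange basis polynomials:
L_0(s) = (s + 1)(s - 1)(s - 4) / [-120] = -(1/120)s^3 + (1/30)s^2 + (1/120)s - 1/30
L_1(s) = (s + 4)(s - 1)(s - 4) / [30] = (1/30)s^3 - (1/30)s^2 - (8/15)s + 8/15
L_2(s) = (s + 4)(s + 1)(s - 4) / [-30] = -(1/30)s^3 - (1/30)s^2 + (8/15)s + 8/15
L_3(s) = (s + 4)(s + 1)(s - 1) / [120] = (1/120)s^3 + (1/30)s^2 - (1/120)s - 1/30
p(s) = 8·L_0 + 4·L_1 + 6·L_2 + (-8)·L_3
  8·L_0(s) = -(1/15)s^3 + (4/15)s^2 + (1/15)s - 4/15
  4·L_1(s) = (2/15)s^3 - (2/15)s^2 - (32/15)s + 32/15
  6·L_2(s) = -(1/5)s^3 - (1/5)s^2 + (16/5)s + 16/5
  (-8)·L_3(s) = -(1/15)s^3 - (4/15)s^2 + (1/15)s + 4/15
Adding term by term: -(1/5)s^3 - (1/3)s^2 + (6/5)s + 16/3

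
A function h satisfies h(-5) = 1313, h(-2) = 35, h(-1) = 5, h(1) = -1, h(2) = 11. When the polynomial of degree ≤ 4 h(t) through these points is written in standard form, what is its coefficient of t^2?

-3

L_0(t) = (t + 2)(t + 1)(t - 1)(t - 2) / [504] = (1/504)t^4 - (5/504)t^2 + 1/126
L_1(t) = (t + 5)(t + 1)(t - 1)(t - 2) / [-36] = -(1/36)t^4 - (1/12)t^3 + (11/36)t^2 + (1/12)t - 5/18
L_2(t) = (t + 5)(t + 2)(t - 1)(t - 2) / [24] = (1/24)t^4 + (1/6)t^3 - (3/8)t^2 - (2/3)t + 5/6
L_3(t) = (t + 5)(t + 2)(t + 1)(t - 2) / [-36] = -(1/36)t^4 - (1/6)t^3 - (1/36)t^2 + (2/3)t + 5/9
L_4(t) = (t + 5)(t + 2)(t + 1)(t - 1) / [84] = (1/84)t^4 + (1/12)t^3 + (3/28)t^2 - (1/12)t - 5/42
h(t) = 1313·L_0 + 35·L_1 + 5·L_2 + (-1)·L_3 + 11·L_4
Only the coefficient of t^2 is needed; take it from each L_i and combine:
1313·(-5/504) + 35·(11/36) + 5·(-3/8) + (-1)·(-1/36) + 11·(3/28) = -3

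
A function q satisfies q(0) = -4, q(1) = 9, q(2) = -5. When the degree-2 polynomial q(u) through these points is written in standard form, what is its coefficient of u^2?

-27/2

L_0(u) = (u - 1)(u - 2) / [2] = (1/2)u^2 - (3/2)u + 1
L_1(u) = u(u - 2) / [-1] = -u^2 + 2u
L_2(u) = u(u - 1) / [2] = (1/2)u^2 - (1/2)u
q(u) = (-4)·L_0 + 9·L_1 + (-5)·L_2
Only the coefficient of u^2 is needed; take it from each L_i and combine:
(-4)·(1/2) + 9·(-1) + (-5)·(1/2) = -27/2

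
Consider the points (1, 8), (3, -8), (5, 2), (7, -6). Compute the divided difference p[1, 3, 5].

13/4

p[1,3] = (-8 - 8) / (3 - 1) = -8
p[3,5] = (2 - (-8)) / (5 - 3) = 5
p[1,3,5] = (5 - (-8)) / (5 - 1) = 13/4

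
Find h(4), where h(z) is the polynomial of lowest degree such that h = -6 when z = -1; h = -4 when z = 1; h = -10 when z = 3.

-16

Evaluate each Lagrange basis at z = 4:
L_0(4) = (3)·(1)/[(-2)·(-4)] = 3/8
L_1(4) = (5)·(1)/[(2)·(-2)] = -5/4
L_2(4) = (5)·(3)/[(4)·(2)] = 15/8
Sum: (-6)·(3/8) + (-4)·(-5/4) + (-10)·(15/8) = -16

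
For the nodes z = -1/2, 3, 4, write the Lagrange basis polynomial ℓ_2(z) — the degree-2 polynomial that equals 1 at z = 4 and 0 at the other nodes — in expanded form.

ℓ_2(z) = (2/9)z^2 - (5/9)z - 1/3

ℓ_2(z) = (z + 1/2)(z - 3) / [(9/2)·(1)]
       = (z^2 - (5/2)z - 3/2) / (9/2)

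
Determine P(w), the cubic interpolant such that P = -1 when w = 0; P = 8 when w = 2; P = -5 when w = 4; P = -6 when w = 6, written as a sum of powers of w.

P(w) = (17/24)w^3 - 7w^2 + (47/3)w - 1

Newton's divided differences:
P[0,2] = (8 - (-1)) / (2 - 0) = 9/2
P[2,4] = (-5 - 8) / (4 - 2) = -13/2
P[4,6] = (-6 - (-5)) / (6 - 4) = -1/2
P[0,2,4] = (-13/2 - 9/2) / (4 - 0) = -11/4
P[2,4,6] = (-1/2 - (-13/2)) / (6 - 2) = 3/2
P[0,2,4,6] = (3/2 - (-11/4)) / (6 - 0) = 17/24
P(w) = -1 + (9/2)·w + (-11/4)·w(w - 2) + (17/24)·w(w - 2)(w - 4)
Expanding: P(w) = (17/24)w^3 - 7w^2 + (47/3)w - 1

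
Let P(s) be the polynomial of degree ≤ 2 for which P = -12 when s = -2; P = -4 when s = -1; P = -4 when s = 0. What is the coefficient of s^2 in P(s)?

-4

Build the Lagrange basis polynomials:
L_0(s) = (s + 1)s / [2] = (1/2)s^2 + (1/2)s
L_1(s) = (s + 2)s / [-1] = -s^2 - 2s
L_2(s) = (s + 2)(s + 1) / [2] = (1/2)s^2 + (3/2)s + 1
P(s) = (-12)·L_0 + (-4)·L_1 + (-4)·L_2
Only the coefficient of s^2 is needed; take it from each L_i and combine:
(-12)·(1/2) + (-4)·(-1) + (-4)·(1/2) = -4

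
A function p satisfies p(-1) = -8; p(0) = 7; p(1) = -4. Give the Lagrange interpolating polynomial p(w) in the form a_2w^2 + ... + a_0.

Build the Lagrange basis polynomials:
L_0(w) = w(w - 1) / [2] = (1/2)w^2 - (1/2)w
L_1(w) = (w + 1)(w - 1) / [-1] = -w^2 + 1
L_2(w) = (w + 1)w / [2] = (1/2)w^2 + (1/2)w
p(w) = (-8)·L_0 + 7·L_1 + (-4)·L_2
  (-8)·L_0(w) = -4w^2 + 4w
  7·L_1(w) = -7w^2 + 7
  (-4)·L_2(w) = -2w^2 - 2w
Adding term by term: -13w^2 + 2w + 7

p(w) = -13w^2 + 2w + 7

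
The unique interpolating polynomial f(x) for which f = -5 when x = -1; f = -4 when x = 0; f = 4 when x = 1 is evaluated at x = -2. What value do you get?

1

L_0(-2) = (-2)·(-3)/[(-1)·(-2)] = 3
L_1(-2) = (-1)·(-3)/[(1)·(-1)] = -3
L_2(-2) = (-1)·(-2)/[(2)·(1)] = 1
Sum: (-5)·(3) + (-4)·(-3) + 4·(1) = 1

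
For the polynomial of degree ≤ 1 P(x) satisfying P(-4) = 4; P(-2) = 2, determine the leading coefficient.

The leading coefficient equals the top divided difference P[-4,-2].
P[-4,-2] = (2 - 4) / (-2 - (-4)) = -1

-1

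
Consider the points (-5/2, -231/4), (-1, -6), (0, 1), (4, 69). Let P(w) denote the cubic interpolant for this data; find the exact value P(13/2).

Evaluate each Lagrange basis at w = 13/2:
L_0(13/2) = (15/2)·(13/2)·(5/2)/[(-3/2)·(-5/2)·(-13/2)] = -5
L_1(13/2) = (9)·(13/2)·(5/2)/[(3/2)·(-1)·(-5)] = 39/2
L_2(13/2) = (9)·(15/2)·(5/2)/[(5/2)·(1)·(-4)] = -135/8
L_3(13/2) = (9)·(15/2)·(13/2)/[(13/2)·(5)·(4)] = 27/8
Sum: (-231/4)·(-5) + (-6)·(39/2) + 1·(-135/8) + 69·(27/8) = 1551/4

1551/4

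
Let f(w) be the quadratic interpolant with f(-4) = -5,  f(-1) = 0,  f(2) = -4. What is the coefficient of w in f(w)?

Build the Lagrange basis polynomials:
L_0(w) = (w + 1)(w - 2) / [18] = (1/18)w^2 - (1/18)w - 1/9
L_1(w) = (w + 4)(w - 2) / [-9] = -(1/9)w^2 - (2/9)w + 8/9
L_2(w) = (w + 4)(w + 1) / [18] = (1/18)w^2 + (5/18)w + 2/9
f(w) = (-5)·L_0 + 0·L_1 + (-4)·L_2
Only the coefficient of w is needed; take it from each L_i and combine:
(-5)·(-1/18) + 0·(-2/9) + (-4)·(5/18) = -5/6

-5/6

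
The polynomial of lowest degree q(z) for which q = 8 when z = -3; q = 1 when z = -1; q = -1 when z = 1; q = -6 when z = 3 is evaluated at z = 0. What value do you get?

-1/8

L_0(0) = (1)·(-1)·(-3)/[(-2)·(-4)·(-6)] = -1/16
L_1(0) = (3)·(-1)·(-3)/[(2)·(-2)·(-4)] = 9/16
L_2(0) = (3)·(1)·(-3)/[(4)·(2)·(-2)] = 9/16
L_3(0) = (3)·(1)·(-1)/[(6)·(4)·(2)] = -1/16
Sum: 8·(-1/16) + 1·(9/16) + (-1)·(9/16) + (-6)·(-1/16) = -1/8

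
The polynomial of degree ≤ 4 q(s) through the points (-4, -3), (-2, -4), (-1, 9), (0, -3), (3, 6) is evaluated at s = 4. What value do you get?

Evaluate each Lagrange basis at s = 4:
L_0(4) = (6)·(5)·(4)·(1)/[(-2)·(-3)·(-4)·(-7)] = 5/7
L_1(4) = (8)·(5)·(4)·(1)/[(2)·(-1)·(-2)·(-5)] = -8
L_2(4) = (8)·(6)·(4)·(1)/[(3)·(1)·(-1)·(-4)] = 16
L_3(4) = (8)·(6)·(5)·(1)/[(4)·(2)·(1)·(-3)] = -10
L_4(4) = (8)·(6)·(5)·(4)/[(7)·(5)·(4)·(3)] = 16/7
Sum: (-3)·(5/7) + (-4)·(-8) + 9·(16) + (-3)·(-10) + 6·(16/7) = 1523/7

1523/7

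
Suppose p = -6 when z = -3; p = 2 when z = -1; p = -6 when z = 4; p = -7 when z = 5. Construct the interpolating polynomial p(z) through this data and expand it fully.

L_0(z) = (z + 1)(z - 4)(z - 5) / [-112] = -(1/112)z^3 + (1/14)z^2 - (11/112)z - 5/28
L_1(z) = (z + 3)(z - 4)(z - 5) / [60] = (1/60)z^3 - (1/10)z^2 - (7/60)z + 1
L_2(z) = (z + 3)(z + 1)(z - 5) / [-35] = -(1/35)z^3 + (1/35)z^2 + (17/35)z + 3/7
L_3(z) = (z + 3)(z + 1)(z - 4) / [48] = (1/48)z^3 - (13/48)z - 1/4
p(z) = (-6)·L_0 + 2·L_1 + (-6)·L_2 + (-7)·L_3
  (-6)·L_0(z) = (3/56)z^3 - (3/7)z^2 + (33/56)z + 15/14
  2·L_1(z) = (1/30)z^3 - (1/5)z^2 - (7/30)z + 2
  (-6)·L_2(z) = (6/35)z^3 - (6/35)z^2 - (102/35)z - 18/7
  (-7)·L_3(z) = -(7/48)z^3 + (91/48)z + 7/4
Adding term by term: (9/80)z^3 - (4/5)z^2 - (53/80)z + 9/4

p(z) = (9/80)z^3 - (4/5)z^2 - (53/80)z + 9/4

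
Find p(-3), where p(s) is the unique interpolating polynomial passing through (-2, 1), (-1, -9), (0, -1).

Evaluate each Lagrange basis at s = -3:
L_0(-3) = (-2)·(-3)/[(-1)·(-2)] = 3
L_1(-3) = (-1)·(-3)/[(1)·(-1)] = -3
L_2(-3) = (-1)·(-2)/[(2)·(1)] = 1
Sum: 1·(3) + (-9)·(-3) + (-1)·(1) = 29

29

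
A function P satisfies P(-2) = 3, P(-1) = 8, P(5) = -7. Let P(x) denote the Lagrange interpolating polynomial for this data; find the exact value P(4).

Evaluate each Lagrange basis at x = 4:
L_0(4) = (5)·(-1)/[(-1)·(-7)] = -5/7
L_1(4) = (6)·(-1)/[(1)·(-6)] = 1
L_2(4) = (6)·(5)/[(7)·(6)] = 5/7
Sum: 3·(-5/7) + 8·(1) + (-7)·(5/7) = 6/7

6/7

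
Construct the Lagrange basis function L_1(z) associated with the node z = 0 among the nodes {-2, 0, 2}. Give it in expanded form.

L_1(z) = -(1/4)z^2 + 1

L_1(z) = (z + 2)(z - 2) / [(2)·(-2)]
       = (z^2 - 4) / (-4)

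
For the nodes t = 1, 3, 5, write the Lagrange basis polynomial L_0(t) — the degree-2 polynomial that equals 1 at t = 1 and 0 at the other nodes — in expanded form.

L_0(t) = (1/8)t^2 - t + 15/8

L_0(t) = (t - 3)(t - 5) / [(-2)·(-4)]
       = (t^2 - 8t + 15) / (8)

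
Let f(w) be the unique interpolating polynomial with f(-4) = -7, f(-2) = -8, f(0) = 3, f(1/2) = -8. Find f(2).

Using Newton's divided-difference form:
f[-4,-2] = (-8 - (-7)) / (-2 - (-4)) = -1/2
f[-2,0] = (3 - (-8)) / (0 - (-2)) = 11/2
f[0,1/2] = (-8 - 3) / (1/2 - 0) = -22
f[-4,-2,0] = (11/2 - (-1/2)) / (0 - (-4)) = 3/2
f[-2,0,1/2] = (-22 - 11/2) / (1/2 - (-2)) = -11
f[-4,-2,0,1/2] = (-11 - 3/2) / (1/2 - (-4)) = -25/9
f(2) = -7 + (-1/2)·(6) + (3/2)·(6)·(4) + (-25/9)·(6)·(4)·(2) = -322/3

-322/3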